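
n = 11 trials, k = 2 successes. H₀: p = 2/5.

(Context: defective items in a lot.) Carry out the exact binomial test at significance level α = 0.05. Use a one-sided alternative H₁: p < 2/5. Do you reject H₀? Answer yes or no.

Exact binomial: n=11, k=2, p₀=2/5=0.4000
P(X≤2) from Σ C(n,i)·p₀^i·(1−p₀)^(n−i)
p-value (one-sided, H₁ less) = 0.11892
At α=0.05: p ≥ α → fail to reject H₀

reject H₀: no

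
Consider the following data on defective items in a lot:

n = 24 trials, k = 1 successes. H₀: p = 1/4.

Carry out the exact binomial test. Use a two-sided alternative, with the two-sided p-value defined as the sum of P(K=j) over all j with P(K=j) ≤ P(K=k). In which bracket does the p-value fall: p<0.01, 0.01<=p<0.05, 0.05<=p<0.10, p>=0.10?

Exact binomial: n=24, k=1, p₀=1/4=0.2500
P(X=j) = C(n,j)·p₀^j·(1−p₀)^(n−j); p = Σ P(X=j) over j with P(X=j) ≤ P(X=1)
p-value (two-sided) = 0.01623
→ bracket: 0.01<=p<0.05

p-value bracket: 0.01<=p<0.05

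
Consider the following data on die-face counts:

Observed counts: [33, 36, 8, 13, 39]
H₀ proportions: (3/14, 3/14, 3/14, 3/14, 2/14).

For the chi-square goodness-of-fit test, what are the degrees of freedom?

df = k − 1 = 5 − 1 = 4

degrees of freedom = 4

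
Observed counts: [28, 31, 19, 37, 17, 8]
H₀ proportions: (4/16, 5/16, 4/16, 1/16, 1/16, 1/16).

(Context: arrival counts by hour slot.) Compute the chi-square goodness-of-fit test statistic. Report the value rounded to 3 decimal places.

test statistic = 111.480

n = 140; E_i = n·p_i = [35.00, 43.75, 35.00, 8.75, 8.75, 8.75]
χ² = (28−35.00)²/35.00 + (31−43.75)²/43.75 + (19−35.00)²/35.00 + (37−8.75)²/8.75 + (17−8.75)²/8.75 + (8−8.75)²/8.75 = 111.4800
df = 5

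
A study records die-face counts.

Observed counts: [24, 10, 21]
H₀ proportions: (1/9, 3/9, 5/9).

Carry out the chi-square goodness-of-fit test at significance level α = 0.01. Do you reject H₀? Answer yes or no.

reject H₀: yes

n = 55; E_i = n·p_i = [6.11, 18.33, 30.56]
χ² = (24−6.11)²/6.11 + (10−18.33)²/18.33 + (21−30.56)²/30.56 = 59.1418
df = 2
p-value (upper-tail) = 0.00000
At α=0.01: p < α → reject H₀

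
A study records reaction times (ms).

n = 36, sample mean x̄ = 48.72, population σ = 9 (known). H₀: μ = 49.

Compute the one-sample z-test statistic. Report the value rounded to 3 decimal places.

test statistic = -0.187

SE = σ/√n = 9/√36 = 1.5000
z = (x̄−μ₀)/SE = (48.72−49)/1.5000 = -0.1867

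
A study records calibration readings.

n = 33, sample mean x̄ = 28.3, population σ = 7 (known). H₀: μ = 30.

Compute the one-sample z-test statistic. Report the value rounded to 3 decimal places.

test statistic = -1.395

SE = σ/√n = 7/√33 = 1.2185
z = (x̄−μ₀)/SE = (28.3−30)/1.2185 = -1.3951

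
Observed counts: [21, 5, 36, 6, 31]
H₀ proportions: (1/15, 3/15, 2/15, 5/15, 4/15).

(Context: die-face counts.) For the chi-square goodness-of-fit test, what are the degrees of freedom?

degrees of freedom = 4

df = k − 1 = 5 − 1 = 4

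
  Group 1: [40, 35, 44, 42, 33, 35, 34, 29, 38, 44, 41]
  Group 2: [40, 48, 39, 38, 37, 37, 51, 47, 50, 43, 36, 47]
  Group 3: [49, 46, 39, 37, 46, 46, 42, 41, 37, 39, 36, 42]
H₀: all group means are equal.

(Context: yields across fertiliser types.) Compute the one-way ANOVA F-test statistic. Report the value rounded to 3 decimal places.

test statistic = 3.247

Group means [37.73, 42.75, 41.67], grand mean 40.800
SSB = Σnᵢ(x̄ᵢ−x̄)² = 158.502; SSW = ΣΣ(x−x̄ᵢ)² = 781.098
MSB = 158.502/2 = 79.2508; MSW = 781.098/32 = 24.4093
F = MSB/MSW = 3.2467
df = (2, 32)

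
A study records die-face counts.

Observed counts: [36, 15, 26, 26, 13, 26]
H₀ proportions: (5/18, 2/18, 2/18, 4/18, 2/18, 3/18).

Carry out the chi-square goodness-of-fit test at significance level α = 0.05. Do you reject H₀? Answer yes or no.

reject H₀: no

n = 142; E_i = n·p_i = [39.44, 15.78, 15.78, 31.56, 15.78, 23.67]
χ² = (36−39.44)²/39.44 + (15−15.78)²/15.78 + (26−15.78)²/15.78 + (26−31.56)²/31.56 + (13−15.78)²/15.78 + (26−23.67)²/23.67 = 8.6592
df = 5
p-value (upper-tail) = 0.12346
At α=0.05: p ≥ α → fail to reject H₀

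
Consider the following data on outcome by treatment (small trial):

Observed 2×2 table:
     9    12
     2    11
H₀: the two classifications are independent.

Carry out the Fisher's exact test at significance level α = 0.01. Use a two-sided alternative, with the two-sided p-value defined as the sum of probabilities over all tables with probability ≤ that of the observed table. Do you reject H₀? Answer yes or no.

Margins: r₁=21, r₂=13, c₁=11, c₂=23, n=34
p_obs = C(21,9)·C(13,2)/C(34,11); sum pmf over tables with pmf ≤ p_obs
p-value (two-sided) = 0.13982
At α=0.01: p ≥ α → fail to reject H₀

reject H₀: no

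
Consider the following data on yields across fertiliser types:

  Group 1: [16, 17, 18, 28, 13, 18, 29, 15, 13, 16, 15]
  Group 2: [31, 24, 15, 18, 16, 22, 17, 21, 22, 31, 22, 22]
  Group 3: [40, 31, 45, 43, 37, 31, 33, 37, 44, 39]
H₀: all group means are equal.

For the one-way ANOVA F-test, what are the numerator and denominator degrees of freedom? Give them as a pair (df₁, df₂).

k = 3 groups, N = 33 total
df = (k−1, N−k) = (3−1, 33−3) = (2, 30)

degrees of freedom = [2, 30]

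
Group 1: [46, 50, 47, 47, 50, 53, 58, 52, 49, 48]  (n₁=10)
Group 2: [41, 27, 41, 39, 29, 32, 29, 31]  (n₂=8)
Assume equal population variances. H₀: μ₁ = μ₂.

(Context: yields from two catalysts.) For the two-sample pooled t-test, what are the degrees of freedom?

degrees of freedom = 16

df = n₁ + n₂ − 2 = 10 + 8 − 2 = 16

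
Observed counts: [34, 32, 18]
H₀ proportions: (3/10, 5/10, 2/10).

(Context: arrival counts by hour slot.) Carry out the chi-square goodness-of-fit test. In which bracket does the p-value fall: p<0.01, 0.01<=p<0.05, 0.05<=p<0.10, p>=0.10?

p-value bracket: 0.05<=p<0.10

n = 84; E_i = n·p_i = [25.20, 42.00, 16.80]
χ² = (34−25.20)²/25.20 + (32−42.00)²/42.00 + (18−16.80)²/16.80 = 5.5397
df = 2
p-value (upper-tail) = 0.06267
→ bracket: 0.05<=p<0.10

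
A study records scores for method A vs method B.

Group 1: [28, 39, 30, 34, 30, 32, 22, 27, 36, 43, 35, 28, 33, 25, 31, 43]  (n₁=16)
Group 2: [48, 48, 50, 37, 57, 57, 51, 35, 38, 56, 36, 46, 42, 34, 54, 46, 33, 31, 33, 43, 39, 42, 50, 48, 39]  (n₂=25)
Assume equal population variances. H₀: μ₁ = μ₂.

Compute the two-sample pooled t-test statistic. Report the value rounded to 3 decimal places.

x̄₁=32.250, s₁=5.972, n₁=16
x̄₂=43.720, s₂=8.055, n₂=25
s_p² = [15·5.972² + 24·8.055²]/39 = 53.6421
SE = √(s_p²·(1/16+1/25)) = 2.3448
t = (32.250−43.720)/2.3448 = -4.8916
df = 39

test statistic = -4.892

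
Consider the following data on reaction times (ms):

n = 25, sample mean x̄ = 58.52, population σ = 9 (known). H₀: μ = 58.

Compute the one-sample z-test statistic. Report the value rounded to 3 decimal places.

SE = σ/√n = 9/√25 = 1.8000
z = (x̄−μ₀)/SE = (58.52−58)/1.8000 = 0.2889

test statistic = 0.289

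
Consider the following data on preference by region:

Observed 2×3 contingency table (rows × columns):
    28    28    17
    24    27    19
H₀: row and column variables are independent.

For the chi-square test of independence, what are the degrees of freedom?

degrees of freedom = 2

df = (r−1)(c−1) = (2−1)·(3−1) = 2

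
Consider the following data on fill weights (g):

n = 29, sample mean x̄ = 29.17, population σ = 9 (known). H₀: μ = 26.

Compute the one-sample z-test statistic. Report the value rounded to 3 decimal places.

SE = σ/√n = 9/√29 = 1.6713
z = (x̄−μ₀)/SE = (29.17−26)/1.6713 = 1.8968

test statistic = 1.897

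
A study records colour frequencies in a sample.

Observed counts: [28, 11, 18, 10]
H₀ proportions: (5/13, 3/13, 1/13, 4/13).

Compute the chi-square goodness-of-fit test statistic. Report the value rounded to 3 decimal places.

test statistic = 38.966

n = 67; E_i = n·p_i = [25.77, 15.46, 5.15, 20.62]
χ² = (28−25.77)²/25.77 + (11−15.46)²/15.46 + (18−5.15)²/5.15 + (10−20.62)²/20.62 = 38.9662
df = 3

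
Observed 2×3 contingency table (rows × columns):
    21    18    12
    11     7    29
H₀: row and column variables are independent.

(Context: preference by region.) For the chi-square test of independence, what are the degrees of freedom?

df = (r−1)(c−1) = (2−1)·(3−1) = 2

degrees of freedom = 2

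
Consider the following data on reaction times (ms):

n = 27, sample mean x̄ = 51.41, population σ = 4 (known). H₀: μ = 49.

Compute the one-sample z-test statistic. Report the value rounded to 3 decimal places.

test statistic = 3.131

SE = σ/√n = 4/√27 = 0.7698
z = (x̄−μ₀)/SE = (51.41−49)/0.7698 = 3.1307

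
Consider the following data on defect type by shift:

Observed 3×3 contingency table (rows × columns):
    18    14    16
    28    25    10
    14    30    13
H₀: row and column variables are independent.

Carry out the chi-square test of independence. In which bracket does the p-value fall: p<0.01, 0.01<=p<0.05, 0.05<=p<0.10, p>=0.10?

p-value bracket: 0.01<=p<0.05

Row totals [48, 63, 57], col totals [60, 69, 39], n=168
χ² = (18−17.14)²/17.14 + (14−19.71)²/19.71 + (16−11.14)²/11.14 + (28−22.50)²/22.50 + (25−25.88)²/25.88 + (10−14.62)²/14.62 + (14−20.36)²/20.36 + (30−23.41)²/23.41 + (13−13.23)²/13.23 = 10.4970
df = 4
p-value (upper-tail) = 0.03284
→ bracket: 0.01<=p<0.05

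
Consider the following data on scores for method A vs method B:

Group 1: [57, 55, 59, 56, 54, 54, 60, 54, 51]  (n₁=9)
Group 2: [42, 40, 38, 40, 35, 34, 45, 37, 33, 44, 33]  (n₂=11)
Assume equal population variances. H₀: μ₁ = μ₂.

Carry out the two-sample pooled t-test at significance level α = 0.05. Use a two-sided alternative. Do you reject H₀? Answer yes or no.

reject H₀: yes

x̄₁=55.556, s₁=2.789, n₁=9
x̄₂=38.273, s₂=4.292, n₂=11
s_p² = [8·2.789² + 10·4.292²]/18 = 13.6891
SE = √(s_p²·(1/9+1/11)) = 1.6630
t = (55.556−38.273)/1.6630 = 10.3927
df = 18
p-value (two-sided) = 0.00000
At α=0.05: p < α → reject H₀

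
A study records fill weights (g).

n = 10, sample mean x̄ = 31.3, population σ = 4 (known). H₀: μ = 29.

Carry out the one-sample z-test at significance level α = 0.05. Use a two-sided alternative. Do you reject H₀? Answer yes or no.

SE = σ/√n = 4/√10 = 1.2649
z = (x̄−μ₀)/SE = (31.3−29)/1.2649 = 1.8183
p-value (two-sided) = 0.06902
At α=0.05: p ≥ α → fail to reject H₀

reject H₀: no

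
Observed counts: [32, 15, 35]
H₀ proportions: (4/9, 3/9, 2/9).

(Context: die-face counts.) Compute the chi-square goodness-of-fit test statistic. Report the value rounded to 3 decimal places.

test statistic = 21.555

n = 82; E_i = n·p_i = [36.44, 27.33, 18.22]
χ² = (32−36.44)²/36.44 + (15−27.33)²/27.33 + (35−18.22)²/18.22 = 21.5549
df = 2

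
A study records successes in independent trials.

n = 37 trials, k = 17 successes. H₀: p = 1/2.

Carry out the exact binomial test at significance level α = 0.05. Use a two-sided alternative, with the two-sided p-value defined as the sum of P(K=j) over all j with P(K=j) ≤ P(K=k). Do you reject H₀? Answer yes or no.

reject H₀: no

Exact binomial: n=37, k=17, p₀=1/2=0.5000
P(X=j) = C(n,j)·p₀^j·(1−p₀)^(n−j); p = Σ P(X=j) over j with P(X=j) ≤ P(X=17)
p-value (two-sided) = 0.74283
At α=0.05: p ≥ α → fail to reject H₀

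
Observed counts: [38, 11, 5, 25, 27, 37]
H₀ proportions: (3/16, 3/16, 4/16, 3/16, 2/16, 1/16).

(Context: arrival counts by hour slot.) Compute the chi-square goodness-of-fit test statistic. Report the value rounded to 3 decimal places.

n = 143; E_i = n·p_i = [26.81, 26.81, 35.75, 26.81, 17.88, 8.94]
χ² = (38−26.81)²/26.81 + (11−26.81)²/26.81 + (5−35.75)²/35.75 + (25−26.81)²/26.81 + (27−17.88)²/17.88 + (37−8.94)²/8.94 = 133.3357
df = 5

test statistic = 133.336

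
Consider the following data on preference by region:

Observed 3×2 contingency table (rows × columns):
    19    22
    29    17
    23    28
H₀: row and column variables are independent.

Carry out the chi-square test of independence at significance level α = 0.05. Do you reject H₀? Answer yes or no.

Row totals [41, 46, 51], col totals [71, 67], n=138
χ² = (19−21.09)²/21.09 + (22−19.91)²/19.91 + (29−23.67)²/23.67 + (17−22.33)²/22.33 + (23−26.24)²/26.24 + (28−24.76)²/24.76 = 3.7273
df = 2
p-value (upper-tail) = 0.15510
At α=0.05: p ≥ α → fail to reject H₀

reject H₀: no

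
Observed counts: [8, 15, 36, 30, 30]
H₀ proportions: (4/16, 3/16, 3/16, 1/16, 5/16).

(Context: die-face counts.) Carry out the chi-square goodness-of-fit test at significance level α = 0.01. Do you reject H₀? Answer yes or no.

n = 119; E_i = n·p_i = [29.75, 22.31, 22.31, 7.44, 37.19]
χ² = (8−29.75)²/29.75 + (15−22.31)²/22.31 + (36−22.31)²/22.31 + (30−7.44)²/7.44 + (30−37.19)²/37.19 = 96.5294
df = 4
p-value (upper-tail) = 0.00000
At α=0.01: p < α → reject H₀

reject H₀: yes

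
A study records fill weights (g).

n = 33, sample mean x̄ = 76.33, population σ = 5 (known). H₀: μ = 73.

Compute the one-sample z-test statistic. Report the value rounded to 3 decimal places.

test statistic = 3.826

SE = σ/√n = 5/√33 = 0.8704
z = (x̄−μ₀)/SE = (76.33−73)/0.8704 = 3.8259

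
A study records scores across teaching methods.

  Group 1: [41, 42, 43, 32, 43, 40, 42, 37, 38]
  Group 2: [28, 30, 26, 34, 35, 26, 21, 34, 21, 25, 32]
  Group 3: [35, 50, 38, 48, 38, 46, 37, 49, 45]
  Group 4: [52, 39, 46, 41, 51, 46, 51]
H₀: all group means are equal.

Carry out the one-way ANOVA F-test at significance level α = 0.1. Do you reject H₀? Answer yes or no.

reject H₀: yes

Group means [39.78, 28.36, 42.89, 46.57], grand mean 38.389
SSB = Σnᵢ(x̄ᵢ−x̄)² = 1773.851; SSW = ΣΣ(x−x̄ᵢ)² = 788.704
MSB = 1773.851/3 = 591.2838; MSW = 788.704/32 = 24.6470
F = MSB/MSW = 23.9901
df = (3, 32)
p-value (upper-tail) = 0.00000
At α=0.1: p < α → reject H₀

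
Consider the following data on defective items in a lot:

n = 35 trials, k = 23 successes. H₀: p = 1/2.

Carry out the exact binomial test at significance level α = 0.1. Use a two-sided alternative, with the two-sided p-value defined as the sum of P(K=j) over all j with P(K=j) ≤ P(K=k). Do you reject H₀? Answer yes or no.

reject H₀: yes

Exact binomial: n=35, k=23, p₀=1/2=0.5000
P(X=j) = C(n,j)·p₀^j·(1−p₀)^(n−j); p = Σ P(X=j) over j with P(X=j) ≤ P(X=23)
p-value (two-sided) = 0.08953
At α=0.1: p < α → reject H₀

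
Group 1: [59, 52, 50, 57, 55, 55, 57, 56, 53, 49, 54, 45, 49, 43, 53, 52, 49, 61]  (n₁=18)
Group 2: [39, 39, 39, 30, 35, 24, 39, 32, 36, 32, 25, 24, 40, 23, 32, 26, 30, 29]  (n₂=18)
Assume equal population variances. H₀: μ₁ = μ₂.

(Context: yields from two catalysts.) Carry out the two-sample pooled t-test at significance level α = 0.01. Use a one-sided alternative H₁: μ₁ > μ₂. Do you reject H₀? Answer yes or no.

reject H₀: yes

x̄₁=52.722, s₁=4.675, n₁=18
x̄₂=31.889, s₂=5.920, n₂=18
s_p² = [17·4.675² + 17·5.920²]/34 = 28.4526
SE = √(s_p²·(1/18+1/18)) = 1.7780
t = (52.722−31.889)/1.7780 = 11.7171
df = 34
p-value (one-sided, H₁ greater) = 0.00000
At α=0.01: p < α → reject H₀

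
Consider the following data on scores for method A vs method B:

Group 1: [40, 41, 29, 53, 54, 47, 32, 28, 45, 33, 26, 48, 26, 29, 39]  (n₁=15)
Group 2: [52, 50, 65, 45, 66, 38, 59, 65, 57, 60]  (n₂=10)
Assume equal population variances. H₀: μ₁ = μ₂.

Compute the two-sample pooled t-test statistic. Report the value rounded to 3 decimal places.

x̄₁=38.000, s₁=9.769, n₁=15
x̄₂=55.700, s₂=9.334, n₂=10
s_p² = [14·9.769² + 9·9.334²]/23 = 92.1783
SE = √(s_p²·(1/15+1/10)) = 3.9196
t = (38.000−55.700)/3.9196 = -4.5158
df = 23

test statistic = -4.516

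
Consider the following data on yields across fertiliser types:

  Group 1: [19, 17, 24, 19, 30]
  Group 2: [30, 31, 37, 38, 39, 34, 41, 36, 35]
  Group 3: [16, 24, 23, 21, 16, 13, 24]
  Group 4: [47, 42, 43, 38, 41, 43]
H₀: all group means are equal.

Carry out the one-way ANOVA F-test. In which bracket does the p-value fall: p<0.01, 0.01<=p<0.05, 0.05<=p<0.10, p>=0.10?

p-value bracket: p<0.01

Group means [21.80, 35.67, 19.57, 42.33], grand mean 30.407
SSB = Σnᵢ(x̄ᵢ−x̄)² = 2294.671; SSW = ΣΣ(x−x̄ᵢ)² = 379.848
MSB = 2294.671/3 = 764.8903; MSW = 379.848/23 = 16.5151
F = MSB/MSW = 46.3146
df = (3, 23)
p-value (upper-tail) = 0.00000
→ bracket: p<0.01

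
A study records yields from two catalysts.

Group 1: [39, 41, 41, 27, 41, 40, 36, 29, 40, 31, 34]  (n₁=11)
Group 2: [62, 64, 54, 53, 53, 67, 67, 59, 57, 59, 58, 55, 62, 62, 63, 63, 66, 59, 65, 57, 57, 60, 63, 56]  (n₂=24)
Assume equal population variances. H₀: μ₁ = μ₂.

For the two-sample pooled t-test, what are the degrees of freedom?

df = n₁ + n₂ − 2 = 11 + 24 − 2 = 33

degrees of freedom = 33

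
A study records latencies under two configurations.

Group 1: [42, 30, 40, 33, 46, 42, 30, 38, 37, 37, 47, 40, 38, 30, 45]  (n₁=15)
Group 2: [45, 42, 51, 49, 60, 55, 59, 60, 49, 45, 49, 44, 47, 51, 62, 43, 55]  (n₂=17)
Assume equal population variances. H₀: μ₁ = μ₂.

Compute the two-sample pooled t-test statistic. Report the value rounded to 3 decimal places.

test statistic = -5.814

x̄₁=38.333, s₁=5.678, n₁=15
x̄₂=50.941, s₂=6.485, n₂=17
s_p² = [14·5.678² + 16·6.485²]/30 = 37.4758
SE = √(s_p²·(1/15+1/17)) = 2.1686
t = (38.333−50.941)/2.1686 = -5.8138
df = 30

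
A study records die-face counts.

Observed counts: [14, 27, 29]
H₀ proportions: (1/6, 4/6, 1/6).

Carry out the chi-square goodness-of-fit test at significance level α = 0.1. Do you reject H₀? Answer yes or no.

n = 70; E_i = n·p_i = [11.67, 46.67, 11.67]
χ² = (14−11.67)²/11.67 + (27−46.67)²/46.67 + (29−11.67)²/11.67 = 34.5071
df = 2
p-value (upper-tail) = 0.00000
At α=0.1: p < α → reject H₀

reject H₀: yes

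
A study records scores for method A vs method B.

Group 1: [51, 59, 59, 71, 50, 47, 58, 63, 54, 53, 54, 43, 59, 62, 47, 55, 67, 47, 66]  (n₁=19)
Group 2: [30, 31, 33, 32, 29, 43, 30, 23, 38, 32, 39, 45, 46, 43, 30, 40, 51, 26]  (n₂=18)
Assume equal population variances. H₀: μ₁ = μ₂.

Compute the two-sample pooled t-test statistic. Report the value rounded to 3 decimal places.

test statistic = 8.071

x̄₁=56.053, s₁=7.648, n₁=19
x̄₂=35.611, s₂=7.755, n₂=18
s_p² = [18·7.648² + 17·7.755²]/35 = 59.2921
SE = √(s_p²·(1/19+1/18)) = 2.5327
t = (56.053−35.611)/2.5327 = 8.0710
df = 35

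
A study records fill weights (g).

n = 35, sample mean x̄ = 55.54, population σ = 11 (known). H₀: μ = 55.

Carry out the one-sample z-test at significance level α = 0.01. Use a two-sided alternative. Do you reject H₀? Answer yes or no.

SE = σ/√n = 11/√35 = 1.8593
z = (x̄−μ₀)/SE = (55.54−55)/1.8593 = 0.2904
p-value (two-sided) = 0.77149
At α=0.01: p ≥ α → fail to reject H₀

reject H₀: no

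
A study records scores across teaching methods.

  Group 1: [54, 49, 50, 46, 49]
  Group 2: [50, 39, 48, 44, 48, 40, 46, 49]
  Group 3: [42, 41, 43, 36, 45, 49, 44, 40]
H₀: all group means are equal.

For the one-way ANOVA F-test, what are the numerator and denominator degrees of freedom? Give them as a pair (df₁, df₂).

degrees of freedom = [2, 18]

k = 3 groups, N = 21 total
df = (k−1, N−k) = (3−1, 21−3) = (2, 18)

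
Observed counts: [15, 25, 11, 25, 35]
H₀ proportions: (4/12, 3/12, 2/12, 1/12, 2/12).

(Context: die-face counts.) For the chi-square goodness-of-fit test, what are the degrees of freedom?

degrees of freedom = 4

df = k − 1 = 5 − 1 = 4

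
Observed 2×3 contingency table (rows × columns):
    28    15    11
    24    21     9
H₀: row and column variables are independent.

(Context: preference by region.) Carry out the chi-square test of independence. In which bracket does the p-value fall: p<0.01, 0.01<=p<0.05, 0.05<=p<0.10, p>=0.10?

Row totals [54, 54], col totals [52, 36, 20], n=108
χ² = (28−26.00)²/26.00 + (15−18.00)²/18.00 + (11−10.00)²/10.00 + (24−26.00)²/26.00 + (21−18.00)²/18.00 + (9−10.00)²/10.00 = 1.5077
df = 2
p-value (upper-tail) = 0.47055
→ bracket: p>=0.10

p-value bracket: p>=0.10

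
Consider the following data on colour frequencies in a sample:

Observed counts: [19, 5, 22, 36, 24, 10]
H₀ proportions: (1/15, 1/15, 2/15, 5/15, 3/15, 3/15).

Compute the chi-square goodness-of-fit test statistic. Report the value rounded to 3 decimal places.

test statistic = 27.862

n = 116; E_i = n·p_i = [7.73, 7.73, 15.47, 38.67, 23.20, 23.20]
χ² = (19−7.73)²/7.73 + (5−7.73)²/7.73 + (22−15.47)²/15.47 + (36−38.67)²/38.67 + (24−23.20)²/23.20 + (10−23.20)²/23.20 = 27.8621
df = 5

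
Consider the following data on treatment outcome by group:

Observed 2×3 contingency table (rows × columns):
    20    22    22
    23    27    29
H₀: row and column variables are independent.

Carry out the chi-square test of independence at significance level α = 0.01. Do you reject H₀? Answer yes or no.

reject H₀: no

Row totals [64, 79], col totals [43, 49, 51], n=143
χ² = (20−19.24)²/19.24 + (22−21.93)²/21.93 + (22−22.83)²/22.83 + (23−23.76)²/23.76 + (27−27.07)²/27.07 + (29−28.17)²/28.17 = 0.1081
df = 2
p-value (upper-tail) = 0.94741
At α=0.01: p ≥ α → fail to reject H₀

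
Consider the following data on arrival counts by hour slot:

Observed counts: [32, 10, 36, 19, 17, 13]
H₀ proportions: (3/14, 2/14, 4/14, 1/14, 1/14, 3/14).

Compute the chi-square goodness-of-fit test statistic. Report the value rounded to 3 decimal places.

test statistic = 29.719

n = 127; E_i = n·p_i = [27.21, 18.14, 36.29, 9.07, 9.07, 27.21]
χ² = (32−27.21)²/27.21 + (10−18.14)²/18.14 + (36−36.29)²/36.29 + (19−9.07)²/9.07 + (17−9.07)²/9.07 + (13−27.21)²/27.21 = 29.7192
df = 5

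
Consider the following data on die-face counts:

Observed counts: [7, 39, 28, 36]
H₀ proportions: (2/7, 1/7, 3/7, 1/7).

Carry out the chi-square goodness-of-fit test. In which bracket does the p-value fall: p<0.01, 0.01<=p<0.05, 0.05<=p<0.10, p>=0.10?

n = 110; E_i = n·p_i = [31.43, 15.71, 47.14, 15.71]
χ² = (7−31.43)²/31.43 + (39−15.71)²/15.71 + (28−47.14)²/47.14 + (36−15.71)²/15.71 = 87.4530
df = 3
p-value (upper-tail) = 0.00000
→ bracket: p<0.01

p-value bracket: p<0.01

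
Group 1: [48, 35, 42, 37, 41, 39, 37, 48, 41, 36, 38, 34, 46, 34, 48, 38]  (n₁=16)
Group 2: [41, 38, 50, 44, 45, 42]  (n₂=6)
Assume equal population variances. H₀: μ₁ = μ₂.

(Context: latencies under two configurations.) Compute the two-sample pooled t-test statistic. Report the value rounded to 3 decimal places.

x̄₁=40.125, s₁=4.992, n₁=16
x̄₂=43.333, s₂=4.082, n₂=6
s_p² = [15·4.992² + 5·4.082²]/20 = 22.8542
SE = √(s_p²·(1/16+1/6)) = 2.2885
t = (40.125−43.333)/2.2885 = -1.4019
df = 20

test statistic = -1.402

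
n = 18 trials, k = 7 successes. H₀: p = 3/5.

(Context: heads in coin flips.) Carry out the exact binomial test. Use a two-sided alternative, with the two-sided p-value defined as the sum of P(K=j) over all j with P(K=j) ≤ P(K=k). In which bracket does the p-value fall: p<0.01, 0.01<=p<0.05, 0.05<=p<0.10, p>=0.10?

p-value bracket: 0.05<=p<0.10

Exact binomial: n=18, k=7, p₀=3/5=0.6000
P(X=j) = C(n,j)·p₀^j·(1−p₀)^(n−j); p = Σ P(X=j) over j with P(X=j) ≤ P(X=7)
p-value (two-sided) = 0.09043
→ bracket: 0.05<=p<0.10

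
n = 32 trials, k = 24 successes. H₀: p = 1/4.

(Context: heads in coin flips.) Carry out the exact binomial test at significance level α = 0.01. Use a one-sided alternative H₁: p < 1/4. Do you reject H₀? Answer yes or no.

reject H₀: no

Exact binomial: n=32, k=24, p₀=1/4=0.2500
P(X≤24) from Σ C(n,i)·p₀^i·(1−p₀)^(n−i)
p-value (one-sided, H₁ less) = 1.00000
At α=0.01: p ≥ α → fail to reject H₀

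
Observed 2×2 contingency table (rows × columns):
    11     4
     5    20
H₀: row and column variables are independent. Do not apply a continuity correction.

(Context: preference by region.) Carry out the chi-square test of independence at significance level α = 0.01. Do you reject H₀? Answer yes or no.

reject H₀: yes

Row totals [15, 25], col totals [16, 24], n=40
χ² = (11−6.00)²/6.00 + (4−9.00)²/9.00 + (5−10.00)²/10.00 + (20−15.00)²/15.00 = 11.1111
df = 1
p-value (upper-tail) = 0.00086
At α=0.01: p < α → reject H₀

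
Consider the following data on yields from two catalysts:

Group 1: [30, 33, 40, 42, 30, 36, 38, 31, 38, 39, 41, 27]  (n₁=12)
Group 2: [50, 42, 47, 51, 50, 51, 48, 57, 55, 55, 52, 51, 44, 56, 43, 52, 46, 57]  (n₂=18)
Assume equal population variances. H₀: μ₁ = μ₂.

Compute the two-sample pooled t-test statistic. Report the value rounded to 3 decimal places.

test statistic = -8.356

x̄₁=35.417, s₁=5.017, n₁=12
x̄₂=50.389, s₂=4.667, n₂=18
s_p² = [11·5.017² + 17·4.667²]/28 = 23.1141
SE = √(s_p²·(1/12+1/18)) = 1.7917
t = (35.417−50.389)/1.7917 = -8.3563
df = 28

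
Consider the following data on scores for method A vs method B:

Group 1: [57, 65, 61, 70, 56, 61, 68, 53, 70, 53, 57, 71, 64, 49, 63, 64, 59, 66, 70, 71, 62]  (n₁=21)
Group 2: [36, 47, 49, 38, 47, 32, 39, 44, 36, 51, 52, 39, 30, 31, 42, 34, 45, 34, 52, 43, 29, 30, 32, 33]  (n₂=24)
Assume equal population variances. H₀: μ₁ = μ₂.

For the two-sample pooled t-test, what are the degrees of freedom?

df = n₁ + n₂ − 2 = 21 + 24 − 2 = 43

degrees of freedom = 43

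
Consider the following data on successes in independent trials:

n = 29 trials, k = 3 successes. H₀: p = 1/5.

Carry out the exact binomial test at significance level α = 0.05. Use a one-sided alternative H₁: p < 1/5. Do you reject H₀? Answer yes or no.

reject H₀: no

Exact binomial: n=29, k=3, p₀=1/5=0.2000
P(X≤3) from Σ C(n,i)·p₀^i·(1−p₀)^(n−i)
p-value (one-sided, H₁ less) = 0.14038
At α=0.05: p ≥ α → fail to reject H₀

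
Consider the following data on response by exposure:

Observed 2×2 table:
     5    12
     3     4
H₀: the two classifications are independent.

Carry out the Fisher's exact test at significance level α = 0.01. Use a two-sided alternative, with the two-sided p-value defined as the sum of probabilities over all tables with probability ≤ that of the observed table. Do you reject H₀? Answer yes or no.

Margins: r₁=17, r₂=7, c₁=8, c₂=16, n=24
p_obs = C(17,5)·C(7,3)/C(24,8); sum pmf over tables with pmf ≤ p_obs
p-value (two-sided) = 0.64663
At α=0.01: p ≥ α → fail to reject H₀

reject H₀: no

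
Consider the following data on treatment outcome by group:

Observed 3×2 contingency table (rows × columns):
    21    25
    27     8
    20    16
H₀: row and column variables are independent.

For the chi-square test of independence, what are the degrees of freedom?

degrees of freedom = 2

df = (r−1)(c−1) = (3−1)·(2−1) = 2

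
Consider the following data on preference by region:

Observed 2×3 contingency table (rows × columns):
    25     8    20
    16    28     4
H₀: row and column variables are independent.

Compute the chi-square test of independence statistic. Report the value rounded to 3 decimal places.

test statistic = 23.564

Row totals [53, 48], col totals [41, 36, 24], n=101
χ² = (25−21.51)²/21.51 + (8−18.89)²/18.89 + (20−12.59)²/12.59 + (16−19.49)²/19.49 + (28−17.11)²/17.11 + (4−11.41)²/11.41 = 23.5636
df = 2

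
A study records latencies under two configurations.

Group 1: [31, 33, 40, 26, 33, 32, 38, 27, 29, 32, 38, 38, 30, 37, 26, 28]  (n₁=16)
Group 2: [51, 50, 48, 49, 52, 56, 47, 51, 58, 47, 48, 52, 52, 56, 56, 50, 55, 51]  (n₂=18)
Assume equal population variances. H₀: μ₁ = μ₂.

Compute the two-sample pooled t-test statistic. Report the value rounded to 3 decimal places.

x̄₁=32.375, s₁=4.646, n₁=16
x̄₂=51.611, s₂=3.363, n₂=18
s_p² = [15·4.646² + 17·3.363²]/32 = 16.1259
SE = √(s_p²·(1/16+1/18)) = 1.3798
t = (32.375−51.611)/1.3798 = -13.9416
df = 32

test statistic = -13.942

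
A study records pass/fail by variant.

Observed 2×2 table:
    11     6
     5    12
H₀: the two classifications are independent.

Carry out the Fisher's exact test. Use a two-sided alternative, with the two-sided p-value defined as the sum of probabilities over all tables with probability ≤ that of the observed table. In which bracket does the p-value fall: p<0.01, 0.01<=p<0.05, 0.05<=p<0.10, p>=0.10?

p-value bracket: 0.05<=p<0.10

Margins: r₁=17, r₂=17, c₁=16, c₂=18, n=34
p_obs = C(17,11)·C(17,5)/C(34,16); sum pmf over tables with pmf ≤ p_obs
p-value (two-sided) = 0.08441
→ bracket: 0.05<=p<0.10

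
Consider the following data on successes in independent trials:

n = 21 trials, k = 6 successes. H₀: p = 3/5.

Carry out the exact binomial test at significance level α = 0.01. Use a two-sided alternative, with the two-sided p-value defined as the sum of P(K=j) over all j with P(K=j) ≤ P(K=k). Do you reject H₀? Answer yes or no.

Exact binomial: n=21, k=6, p₀=3/5=0.6000
P(X=j) = C(n,j)·p₀^j·(1−p₀)^(n−j); p = Σ P(X=j) over j with P(X=j) ≤ P(X=6)
p-value (two-sided) = 0.00593
At α=0.01: p < α → reject H₀

reject H₀: yes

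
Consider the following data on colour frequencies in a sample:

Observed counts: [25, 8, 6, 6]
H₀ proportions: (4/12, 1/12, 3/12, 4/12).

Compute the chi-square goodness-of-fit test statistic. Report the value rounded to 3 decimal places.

n = 45; E_i = n·p_i = [15.00, 3.75, 11.25, 15.00]
χ² = (25−15.00)²/15.00 + (8−3.75)²/3.75 + (6−11.25)²/11.25 + (6−15.00)²/15.00 = 19.3333
df = 3

test statistic = 19.333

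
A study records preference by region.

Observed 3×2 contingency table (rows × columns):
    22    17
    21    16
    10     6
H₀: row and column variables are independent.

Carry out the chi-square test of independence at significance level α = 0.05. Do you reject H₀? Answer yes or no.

Row totals [39, 37, 16], col totals [53, 39], n=92
χ² = (22−22.47)²/22.47 + (17−16.53)²/16.53 + (21−21.32)²/21.32 + (16−15.68)²/15.68 + (10−9.22)²/9.22 + (6−6.78)²/6.78 = 0.1907
df = 2
p-value (upper-tail) = 0.90906
At α=0.05: p ≥ α → fail to reject H₀

reject H₀: no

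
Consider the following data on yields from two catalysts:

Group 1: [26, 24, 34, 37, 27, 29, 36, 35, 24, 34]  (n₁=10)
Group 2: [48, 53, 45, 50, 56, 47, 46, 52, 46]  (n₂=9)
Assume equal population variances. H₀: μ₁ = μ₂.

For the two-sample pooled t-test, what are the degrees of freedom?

df = n₁ + n₂ − 2 = 10 + 9 − 2 = 17

degrees of freedom = 17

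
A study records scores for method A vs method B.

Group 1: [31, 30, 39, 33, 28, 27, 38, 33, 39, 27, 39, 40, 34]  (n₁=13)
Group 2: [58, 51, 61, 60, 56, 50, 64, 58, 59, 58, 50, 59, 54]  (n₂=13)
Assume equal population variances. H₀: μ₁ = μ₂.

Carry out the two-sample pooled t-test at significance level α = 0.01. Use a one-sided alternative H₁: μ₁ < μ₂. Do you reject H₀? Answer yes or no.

x̄₁=33.692, s₁=4.889, n₁=13
x̄₂=56.769, s₂=4.362, n₂=13
s_p² = [12·4.889² + 12·4.362²]/24 = 21.4615
SE = √(s_p²·(1/13+1/13)) = 1.8171
t = (33.692−56.769)/1.8171 = -12.7000
df = 24
p-value (one-sided, H₁ less) = 0.00000
At α=0.01: p < α → reject H₀

reject H₀: yes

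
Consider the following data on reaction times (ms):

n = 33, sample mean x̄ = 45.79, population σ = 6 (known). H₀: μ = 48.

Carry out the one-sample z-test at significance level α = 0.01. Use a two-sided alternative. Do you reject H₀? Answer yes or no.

SE = σ/√n = 6/√33 = 1.0445
z = (x̄−μ₀)/SE = (45.79−48)/1.0445 = -2.1159
p-value (two-sided) = 0.03435
At α=0.01: p ≥ α → fail to reject H₀

reject H₀: no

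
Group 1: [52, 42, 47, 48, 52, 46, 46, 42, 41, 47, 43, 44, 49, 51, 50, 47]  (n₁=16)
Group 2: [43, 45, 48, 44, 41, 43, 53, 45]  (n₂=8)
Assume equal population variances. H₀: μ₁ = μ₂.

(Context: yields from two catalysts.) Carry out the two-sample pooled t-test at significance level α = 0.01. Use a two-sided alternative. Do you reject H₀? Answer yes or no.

x̄₁=46.688, s₁=3.572, n₁=16
x̄₂=45.250, s₂=3.732, n₂=8
s_p² = [15·3.572² + 7·3.732²]/22 = 13.1335
SE = √(s_p²·(1/16+1/8)) = 1.5692
t = (46.688−45.250)/1.5692 = 0.9160
df = 22
p-value (two-sided) = 0.36958
At α=0.01: p ≥ α → fail to reject H₀

reject H₀: no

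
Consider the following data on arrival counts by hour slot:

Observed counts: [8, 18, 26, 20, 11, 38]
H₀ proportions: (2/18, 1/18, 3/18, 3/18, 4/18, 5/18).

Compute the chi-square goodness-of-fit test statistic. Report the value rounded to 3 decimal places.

test statistic = 32.776

n = 121; E_i = n·p_i = [13.44, 6.72, 20.17, 20.17, 26.89, 33.61]
χ² = (8−13.44)²/13.44 + (18−6.72)²/6.72 + (26−20.17)²/20.17 + (20−20.17)²/20.17 + (11−26.89)²/26.89 + (38−33.61)²/33.61 = 32.7760
df = 5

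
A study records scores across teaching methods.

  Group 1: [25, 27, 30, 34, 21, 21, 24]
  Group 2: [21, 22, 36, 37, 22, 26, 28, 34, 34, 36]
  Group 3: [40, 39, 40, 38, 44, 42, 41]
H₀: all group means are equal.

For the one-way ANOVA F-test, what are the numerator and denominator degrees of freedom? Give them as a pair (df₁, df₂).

degrees of freedom = [2, 21]

k = 3 groups, N = 24 total
df = (k−1, N−k) = (3−1, 24−3) = (2, 21)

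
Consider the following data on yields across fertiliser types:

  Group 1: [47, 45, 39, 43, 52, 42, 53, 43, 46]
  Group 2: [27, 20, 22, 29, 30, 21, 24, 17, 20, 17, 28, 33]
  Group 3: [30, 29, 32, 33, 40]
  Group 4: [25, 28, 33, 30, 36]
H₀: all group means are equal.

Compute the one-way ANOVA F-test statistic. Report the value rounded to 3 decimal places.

Group means [45.56, 24.00, 32.80, 30.40], grand mean 32.710
SSB = Σnᵢ(x̄ᵢ−x̄)² = 2422.165; SSW = ΣΣ(x−x̄ᵢ)² = 626.222
MSB = 2422.165/3 = 807.3883; MSW = 626.222/27 = 23.1934
F = MSB/MSW = 34.8111
df = (3, 27)

test statistic = 34.811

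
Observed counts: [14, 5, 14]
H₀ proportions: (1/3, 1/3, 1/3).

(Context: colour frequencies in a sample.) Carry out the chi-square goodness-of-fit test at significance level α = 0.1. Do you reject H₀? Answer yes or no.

reject H₀: yes

n = 33; E_i = n·p_i = [11.00, 11.00, 11.00]
χ² = (14−11.00)²/11.00 + (5−11.00)²/11.00 + (14−11.00)²/11.00 = 4.9091
df = 2
p-value (upper-tail) = 0.08590
At α=0.1: p < α → reject H₀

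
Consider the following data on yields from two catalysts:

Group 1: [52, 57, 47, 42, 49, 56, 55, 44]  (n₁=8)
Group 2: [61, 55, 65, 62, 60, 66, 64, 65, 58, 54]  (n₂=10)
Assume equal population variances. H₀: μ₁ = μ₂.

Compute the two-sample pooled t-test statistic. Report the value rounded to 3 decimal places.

x̄₁=50.250, s₁=5.651, n₁=8
x̄₂=61.000, s₂=4.243, n₂=10
s_p² = [7·5.651² + 9·4.243²]/16 = 24.0937
SE = √(s_p²·(1/8+1/10)) = 2.3283
t = (50.250−61.000)/2.3283 = -4.6171
df = 16

test statistic = -4.617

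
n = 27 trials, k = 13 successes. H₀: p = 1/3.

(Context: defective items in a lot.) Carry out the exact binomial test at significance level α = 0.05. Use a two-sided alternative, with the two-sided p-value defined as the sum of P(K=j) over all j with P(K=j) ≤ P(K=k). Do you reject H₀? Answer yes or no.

Exact binomial: n=27, k=13, p₀=1/3=0.3333
P(X=j) = C(n,j)·p₀^j·(1−p₀)^(n−j); p = Σ P(X=j) over j with P(X=j) ≤ P(X=13)
p-value (two-sided) = 0.10656
At α=0.05: p ≥ α → fail to reject H₀

reject H₀: no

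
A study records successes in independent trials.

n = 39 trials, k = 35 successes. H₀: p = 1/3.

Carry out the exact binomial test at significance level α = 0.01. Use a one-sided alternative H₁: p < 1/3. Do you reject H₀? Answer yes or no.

reject H₀: no

Exact binomial: n=39, k=35, p₀=1/3=0.3333
P(X≤35) from Σ C(n,i)·p₀^i·(1−p₀)^(n−i)
p-value (one-sided, H₁ less) = 1.00000
At α=0.01: p ≥ α → fail to reject H₀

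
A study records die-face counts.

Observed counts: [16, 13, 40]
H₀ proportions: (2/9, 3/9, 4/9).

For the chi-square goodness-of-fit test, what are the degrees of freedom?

degrees of freedom = 2

df = k − 1 = 3 − 1 = 2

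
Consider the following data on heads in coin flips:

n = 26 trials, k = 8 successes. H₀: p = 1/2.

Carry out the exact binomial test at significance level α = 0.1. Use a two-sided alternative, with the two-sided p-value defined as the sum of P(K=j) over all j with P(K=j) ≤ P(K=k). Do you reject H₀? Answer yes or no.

reject H₀: yes

Exact binomial: n=26, k=8, p₀=1/2=0.5000
P(X=j) = C(n,j)·p₀^j·(1−p₀)^(n−j); p = Σ P(X=j) over j with P(X=j) ≤ P(X=8)
p-value (two-sided) = 0.07552
At α=0.1: p < α → reject H₀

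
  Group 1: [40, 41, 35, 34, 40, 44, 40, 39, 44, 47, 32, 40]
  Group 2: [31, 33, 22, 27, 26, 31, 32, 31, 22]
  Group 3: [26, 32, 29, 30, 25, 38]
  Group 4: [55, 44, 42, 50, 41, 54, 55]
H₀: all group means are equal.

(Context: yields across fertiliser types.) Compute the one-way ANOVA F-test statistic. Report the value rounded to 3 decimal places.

Group means [39.67, 28.33, 30.00, 48.71], grand mean 36.824
SSB = Σnᵢ(x̄ᵢ−x̄)² = 2014.846; SSW = ΣΣ(x−x̄ᵢ)² = 696.095
MSB = 2014.846/3 = 671.6153; MSW = 696.095/30 = 23.2032
F = MSB/MSW = 28.9450
df = (3, 30)

test statistic = 28.945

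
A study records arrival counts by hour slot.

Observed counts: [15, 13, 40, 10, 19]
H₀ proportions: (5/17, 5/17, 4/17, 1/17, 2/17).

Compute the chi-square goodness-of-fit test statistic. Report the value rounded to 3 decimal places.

n = 97; E_i = n·p_i = [28.53, 28.53, 22.82, 5.71, 11.41]
χ² = (15−28.53)²/28.53 + (13−28.53)²/28.53 + (40−22.82)²/22.82 + (10−5.71)²/5.71 + (19−11.41)²/11.41 = 36.0732
df = 4

test statistic = 36.073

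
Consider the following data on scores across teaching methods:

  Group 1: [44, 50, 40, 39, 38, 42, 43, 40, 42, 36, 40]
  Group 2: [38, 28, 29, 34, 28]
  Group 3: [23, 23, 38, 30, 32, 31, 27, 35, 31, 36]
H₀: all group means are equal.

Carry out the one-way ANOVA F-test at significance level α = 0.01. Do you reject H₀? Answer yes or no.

reject H₀: yes

Group means [41.27, 31.40, 30.60], grand mean 35.269
SSB = Σnᵢ(x̄ᵢ−x̄)² = 689.334; SSW = ΣΣ(x−x̄ᵢ)² = 449.782
MSB = 689.334/2 = 344.6668; MSW = 449.782/23 = 19.5557
F = MSB/MSW = 17.6248
df = (2, 23)
p-value (upper-tail) = 0.00002
At α=0.01: p < α → reject H₀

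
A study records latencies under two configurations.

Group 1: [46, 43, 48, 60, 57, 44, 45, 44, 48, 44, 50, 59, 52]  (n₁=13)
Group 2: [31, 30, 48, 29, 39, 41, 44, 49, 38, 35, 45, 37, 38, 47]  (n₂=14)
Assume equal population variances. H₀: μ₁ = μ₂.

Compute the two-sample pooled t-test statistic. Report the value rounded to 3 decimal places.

test statistic = 4.038

x̄₁=49.231, s₁=6.002, n₁=13
x̄₂=39.357, s₂=6.652, n₂=14
s_p² = [12·6.002² + 13·6.652²]/25 = 40.3009
SE = √(s_p²·(1/13+1/14)) = 2.4451
t = (49.231−39.357)/2.4451 = 4.0381
df = 25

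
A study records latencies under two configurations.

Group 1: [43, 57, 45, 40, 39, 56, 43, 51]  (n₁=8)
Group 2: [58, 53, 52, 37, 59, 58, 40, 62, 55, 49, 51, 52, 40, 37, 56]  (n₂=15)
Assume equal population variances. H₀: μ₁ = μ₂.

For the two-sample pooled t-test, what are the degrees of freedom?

degrees of freedom = 21

df = n₁ + n₂ − 2 = 8 + 15 − 2 = 21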